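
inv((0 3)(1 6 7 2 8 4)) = (0 3)(1 4 8 2 7 6)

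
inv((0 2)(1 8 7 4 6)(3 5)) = (0 2)(1 6 4 7 8)(3 5)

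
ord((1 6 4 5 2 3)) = 6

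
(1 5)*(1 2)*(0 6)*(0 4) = (0 6 4)(1 5 2)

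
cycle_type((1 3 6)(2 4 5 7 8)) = 3.5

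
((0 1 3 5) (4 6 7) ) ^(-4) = (4 7 6) 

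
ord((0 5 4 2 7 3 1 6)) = 8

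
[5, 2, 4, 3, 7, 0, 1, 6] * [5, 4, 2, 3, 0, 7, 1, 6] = [7, 2, 0, 3, 6, 5, 4, 1]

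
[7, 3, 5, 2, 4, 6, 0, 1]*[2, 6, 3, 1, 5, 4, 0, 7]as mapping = [0→7, 1→1, 2→4, 3→3, 4→5, 5→0, 6→2, 7→6]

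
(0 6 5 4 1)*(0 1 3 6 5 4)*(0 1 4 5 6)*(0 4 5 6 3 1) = (0 3 4 1 5) 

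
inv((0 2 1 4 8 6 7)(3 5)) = (0 7 6 8 4 1 2)(3 5)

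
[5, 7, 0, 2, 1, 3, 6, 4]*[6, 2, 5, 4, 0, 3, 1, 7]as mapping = [0→3, 1→7, 2→6, 3→5, 4→2, 5→4, 6→1, 7→0]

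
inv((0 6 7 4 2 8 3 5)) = (0 5 3 8 2 4 7 6)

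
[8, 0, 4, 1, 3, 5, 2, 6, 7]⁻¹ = [1, 3, 6, 4, 2, 5, 7, 8, 0]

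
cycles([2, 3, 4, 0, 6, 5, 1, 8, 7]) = (0 2 4 6 1 3)(7 8)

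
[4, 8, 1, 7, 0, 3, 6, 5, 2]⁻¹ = [4, 2, 8, 5, 0, 7, 6, 3, 1]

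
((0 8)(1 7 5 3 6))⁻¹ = (0 8)(1 6 3 5 7)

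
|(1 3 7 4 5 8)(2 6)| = 6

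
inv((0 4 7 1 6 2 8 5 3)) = (0 3 5 8 2 6 1 7 4)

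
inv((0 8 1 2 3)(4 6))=(0 3 2 1 8)(4 6)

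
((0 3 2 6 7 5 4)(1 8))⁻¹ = (0 4 5 7 6 2 3)(1 8)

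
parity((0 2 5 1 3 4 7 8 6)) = even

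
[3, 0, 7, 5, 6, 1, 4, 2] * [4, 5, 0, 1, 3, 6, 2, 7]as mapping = [0→1, 1→4, 2→7, 3→6, 4→2, 5→5, 6→3, 7→0]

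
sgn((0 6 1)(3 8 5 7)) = -1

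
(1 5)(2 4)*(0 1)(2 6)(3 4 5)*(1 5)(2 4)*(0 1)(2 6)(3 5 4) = (0 4 2)(1 5)(3 6)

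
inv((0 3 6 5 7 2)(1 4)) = (0 2 7 5 6 3)(1 4)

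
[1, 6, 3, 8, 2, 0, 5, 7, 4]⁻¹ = [5, 0, 4, 2, 8, 6, 1, 7, 3]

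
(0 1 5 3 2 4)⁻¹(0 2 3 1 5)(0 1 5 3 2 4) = (1 4 2 5 3)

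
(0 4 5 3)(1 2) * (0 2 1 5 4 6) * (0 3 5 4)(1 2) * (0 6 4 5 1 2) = (0 4 6 3 2 5 1)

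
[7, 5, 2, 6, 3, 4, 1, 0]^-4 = [0, 5, 2, 6, 3, 4, 1, 7]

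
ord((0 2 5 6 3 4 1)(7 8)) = 14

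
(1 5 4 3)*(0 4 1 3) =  (0 4)(1 5)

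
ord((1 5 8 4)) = 4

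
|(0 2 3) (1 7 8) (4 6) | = 6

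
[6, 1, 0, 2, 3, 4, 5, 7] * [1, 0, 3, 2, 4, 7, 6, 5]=[6, 0, 1, 3, 2, 4, 7, 5]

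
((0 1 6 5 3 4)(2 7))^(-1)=(0 4 3 5 6 1)(2 7)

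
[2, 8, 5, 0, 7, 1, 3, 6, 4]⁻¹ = [3, 5, 0, 6, 8, 2, 7, 4, 1]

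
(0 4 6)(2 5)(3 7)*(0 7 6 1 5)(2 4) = (0 2)(1 5 4)(3 6 7)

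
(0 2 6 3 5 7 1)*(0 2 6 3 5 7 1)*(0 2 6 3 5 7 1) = (0 3 1 6 7 2 5)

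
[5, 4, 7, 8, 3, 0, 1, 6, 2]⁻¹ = [5, 6, 8, 4, 1, 0, 7, 2, 3]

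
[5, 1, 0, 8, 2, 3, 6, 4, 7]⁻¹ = [2, 1, 4, 5, 7, 0, 6, 8, 3]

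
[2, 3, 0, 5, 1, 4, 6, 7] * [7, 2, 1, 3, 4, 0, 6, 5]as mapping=[0→1, 1→3, 2→7, 3→0, 4→2, 5→4, 6→6, 7→5]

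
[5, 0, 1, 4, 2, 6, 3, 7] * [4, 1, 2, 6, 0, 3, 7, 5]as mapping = [0→3, 1→4, 2→1, 3→0, 4→2, 5→7, 6→6, 7→5]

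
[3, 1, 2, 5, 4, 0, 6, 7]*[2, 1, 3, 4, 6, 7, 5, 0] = [4, 1, 3, 7, 6, 2, 5, 0]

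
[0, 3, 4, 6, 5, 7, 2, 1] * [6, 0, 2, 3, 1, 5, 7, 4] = [6, 3, 1, 7, 5, 4, 2, 0]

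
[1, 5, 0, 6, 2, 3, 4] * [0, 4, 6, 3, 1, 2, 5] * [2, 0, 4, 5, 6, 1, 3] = [6, 4, 2, 1, 3, 5, 0]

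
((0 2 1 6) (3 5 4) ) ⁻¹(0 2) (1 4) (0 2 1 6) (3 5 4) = (1 2) (3 6) 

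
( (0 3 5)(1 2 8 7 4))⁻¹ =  (0 5 3)(1 4 7 8 2)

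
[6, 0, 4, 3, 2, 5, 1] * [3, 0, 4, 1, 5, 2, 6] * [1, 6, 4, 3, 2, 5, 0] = [0, 3, 5, 6, 2, 4, 1]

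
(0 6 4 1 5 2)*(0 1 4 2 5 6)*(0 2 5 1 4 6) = (0 2 4 6 5 1)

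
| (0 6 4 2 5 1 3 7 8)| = 9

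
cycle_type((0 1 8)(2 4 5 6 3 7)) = 3.6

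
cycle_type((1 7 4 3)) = 4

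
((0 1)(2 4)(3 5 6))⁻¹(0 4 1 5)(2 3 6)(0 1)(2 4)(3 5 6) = (0 6 1 2)(3 4 5)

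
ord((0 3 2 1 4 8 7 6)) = 8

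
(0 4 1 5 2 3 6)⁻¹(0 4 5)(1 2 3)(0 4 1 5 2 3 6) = (1 2 4)(3 6 5)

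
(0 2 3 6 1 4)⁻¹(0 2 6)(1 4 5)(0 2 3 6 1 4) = (0 5 4)(1 2 3)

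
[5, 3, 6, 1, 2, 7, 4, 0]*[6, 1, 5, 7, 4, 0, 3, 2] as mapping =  [0→0, 1→7, 2→3, 3→1, 4→5, 5→2, 6→4, 7→6] 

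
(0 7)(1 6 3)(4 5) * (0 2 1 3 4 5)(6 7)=(0 6 4)(1 7 2)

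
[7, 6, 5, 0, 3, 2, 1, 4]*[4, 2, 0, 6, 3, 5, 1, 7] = [7, 1, 5, 4, 6, 0, 2, 3]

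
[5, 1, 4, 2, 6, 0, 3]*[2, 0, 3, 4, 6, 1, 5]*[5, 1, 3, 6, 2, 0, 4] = [1, 5, 4, 6, 0, 3, 2]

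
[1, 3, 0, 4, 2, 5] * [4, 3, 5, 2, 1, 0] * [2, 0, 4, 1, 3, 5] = [1, 4, 3, 0, 5, 2]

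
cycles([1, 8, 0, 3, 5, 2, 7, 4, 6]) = (0 1 8 6 7 4 5 2)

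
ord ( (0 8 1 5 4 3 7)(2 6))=14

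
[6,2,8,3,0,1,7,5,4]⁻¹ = [4,5,1,3,8,7,0,6,2]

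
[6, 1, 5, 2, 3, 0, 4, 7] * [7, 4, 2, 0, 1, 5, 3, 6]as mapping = [0→3, 1→4, 2→5, 3→2, 4→0, 5→7, 6→1, 7→6]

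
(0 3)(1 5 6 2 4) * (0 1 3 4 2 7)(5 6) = (0 4 3 1 6 7)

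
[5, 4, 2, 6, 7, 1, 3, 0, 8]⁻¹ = [7, 5, 2, 6, 1, 0, 3, 4, 8]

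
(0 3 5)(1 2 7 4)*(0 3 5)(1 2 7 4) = (0 5 3)(1 7)(2 4)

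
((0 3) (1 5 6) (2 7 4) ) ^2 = (1 6 5) (2 4 7) 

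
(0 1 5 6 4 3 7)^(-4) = (0 6 7 5 3 1 4)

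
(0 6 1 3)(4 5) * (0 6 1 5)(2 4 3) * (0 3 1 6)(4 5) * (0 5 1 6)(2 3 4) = (1 3 5 6 2)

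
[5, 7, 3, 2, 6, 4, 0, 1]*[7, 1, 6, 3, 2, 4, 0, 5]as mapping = [0→4, 1→5, 2→3, 3→6, 4→0, 5→2, 6→7, 7→1]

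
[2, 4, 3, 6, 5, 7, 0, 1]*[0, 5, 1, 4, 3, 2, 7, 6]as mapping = [0→1, 1→3, 2→4, 3→7, 4→2, 5→6, 6→0, 7→5]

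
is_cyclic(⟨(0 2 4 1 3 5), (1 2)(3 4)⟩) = no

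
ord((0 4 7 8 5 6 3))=7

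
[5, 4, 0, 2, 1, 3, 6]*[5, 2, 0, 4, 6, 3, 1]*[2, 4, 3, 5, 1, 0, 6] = [5, 6, 0, 2, 3, 1, 4]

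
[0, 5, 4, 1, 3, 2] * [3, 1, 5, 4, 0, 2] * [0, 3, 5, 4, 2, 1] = [4, 5, 0, 3, 2, 1]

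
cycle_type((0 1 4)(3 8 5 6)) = 3.4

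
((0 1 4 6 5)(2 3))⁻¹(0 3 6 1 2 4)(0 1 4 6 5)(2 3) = (1 2 5 4 3 6)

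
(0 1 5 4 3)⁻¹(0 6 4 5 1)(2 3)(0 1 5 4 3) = (0 2)(1 6 3 4 5)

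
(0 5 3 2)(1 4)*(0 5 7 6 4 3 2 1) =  (0 7 6 4)(1 3)(2 5)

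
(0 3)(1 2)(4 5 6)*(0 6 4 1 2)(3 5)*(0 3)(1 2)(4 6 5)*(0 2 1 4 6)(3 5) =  (0 6 1 5)(2 4)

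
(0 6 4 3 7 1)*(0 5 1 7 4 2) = (0 6 2)(1 5)(3 4)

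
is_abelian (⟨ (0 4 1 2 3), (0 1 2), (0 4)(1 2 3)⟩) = no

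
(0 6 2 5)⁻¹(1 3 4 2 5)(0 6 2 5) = (0 1 3 4 5)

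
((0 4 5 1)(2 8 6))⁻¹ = (0 1 5 4)(2 6 8)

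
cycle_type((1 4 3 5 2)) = 5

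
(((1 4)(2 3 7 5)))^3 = (1 4)(2 5 7 3)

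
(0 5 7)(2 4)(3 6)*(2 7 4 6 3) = (0 5 4 7)(2 6)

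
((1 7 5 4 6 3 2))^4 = (1 6 7 3 5 2 4)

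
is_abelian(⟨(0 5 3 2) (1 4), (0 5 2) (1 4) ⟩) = no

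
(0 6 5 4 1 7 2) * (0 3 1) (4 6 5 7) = (0 5 6 7 2 3 1 4) 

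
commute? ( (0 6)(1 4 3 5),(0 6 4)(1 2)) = no: (0 6)(1 4 3 5) * (0 6 4)(1 2) = (0 4 3 5 2 1),(0 6 4)(1 2) * (0 6)(1 4 3 5) = (1 2 4 6 3 5)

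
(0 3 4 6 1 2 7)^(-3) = (0 1 3 2 4 7 6)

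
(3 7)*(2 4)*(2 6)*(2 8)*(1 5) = (1 5)(2 4 6 8)(3 7)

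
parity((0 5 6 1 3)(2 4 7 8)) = odd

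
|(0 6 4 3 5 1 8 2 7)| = 9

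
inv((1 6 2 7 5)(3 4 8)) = (1 5 7 2 6)(3 8 4)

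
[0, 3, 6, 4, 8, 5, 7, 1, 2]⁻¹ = [0, 7, 8, 1, 3, 5, 2, 6, 4]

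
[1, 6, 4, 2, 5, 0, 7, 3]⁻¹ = [5, 0, 3, 7, 2, 4, 1, 6]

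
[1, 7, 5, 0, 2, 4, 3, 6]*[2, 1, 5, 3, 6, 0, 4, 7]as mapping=[0→1, 1→7, 2→0, 3→2, 4→5, 5→6, 6→3, 7→4]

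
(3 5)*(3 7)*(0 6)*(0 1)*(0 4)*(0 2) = (0 6 1 4 2)(3 5 7)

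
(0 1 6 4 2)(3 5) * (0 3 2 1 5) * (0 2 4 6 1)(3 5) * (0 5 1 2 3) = (1 2)(4 5)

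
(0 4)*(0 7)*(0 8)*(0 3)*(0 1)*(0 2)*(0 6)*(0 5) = (0 4 7 8 3 1 2 6 5)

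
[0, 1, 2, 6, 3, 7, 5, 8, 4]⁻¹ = [0, 1, 2, 4, 8, 6, 3, 5, 7]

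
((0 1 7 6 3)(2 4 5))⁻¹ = (0 3 6 7 1)(2 5 4)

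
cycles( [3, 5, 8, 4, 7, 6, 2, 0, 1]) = (0 3 4 7) (1 5 6 2 8) 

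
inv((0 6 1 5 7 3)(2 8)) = (0 3 7 5 1 6)(2 8)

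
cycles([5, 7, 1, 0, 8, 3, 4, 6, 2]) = (0 5 3) (1 7 6 4 8 2) 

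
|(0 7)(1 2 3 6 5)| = 10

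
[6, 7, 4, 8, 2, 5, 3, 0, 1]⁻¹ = [7, 8, 4, 6, 2, 5, 0, 1, 3]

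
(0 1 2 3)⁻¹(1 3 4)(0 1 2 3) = (0 4 2)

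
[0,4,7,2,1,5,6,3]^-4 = [0,1,3,7,4,5,6,2]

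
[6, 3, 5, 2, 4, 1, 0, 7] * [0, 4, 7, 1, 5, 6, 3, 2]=[3, 1, 6, 7, 5, 4, 0, 2]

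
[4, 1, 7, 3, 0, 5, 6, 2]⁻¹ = [4, 1, 7, 3, 0, 5, 6, 2]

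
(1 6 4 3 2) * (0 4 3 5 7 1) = (0 4 5 7 1 6 3 2)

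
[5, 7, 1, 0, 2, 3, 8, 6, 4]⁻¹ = [3, 2, 4, 5, 8, 0, 7, 1, 6]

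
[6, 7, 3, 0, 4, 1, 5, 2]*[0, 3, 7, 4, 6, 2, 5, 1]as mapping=[0→5, 1→1, 2→4, 3→0, 4→6, 5→3, 6→2, 7→7]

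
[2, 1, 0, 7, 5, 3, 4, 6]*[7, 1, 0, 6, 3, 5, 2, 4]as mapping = [0→0, 1→1, 2→7, 3→4, 4→5, 5→6, 6→3, 7→2]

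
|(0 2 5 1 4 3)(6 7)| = 6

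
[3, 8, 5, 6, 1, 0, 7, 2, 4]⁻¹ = [5, 4, 7, 0, 8, 2, 3, 6, 1]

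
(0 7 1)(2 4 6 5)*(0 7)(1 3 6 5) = (1 7 3 6)(2 4 5)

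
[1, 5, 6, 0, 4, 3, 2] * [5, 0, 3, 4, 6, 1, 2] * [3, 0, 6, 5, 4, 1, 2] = [3, 0, 6, 1, 2, 4, 5]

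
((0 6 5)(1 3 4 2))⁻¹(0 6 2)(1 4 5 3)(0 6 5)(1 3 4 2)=(0 4 3 2)(1 6 5)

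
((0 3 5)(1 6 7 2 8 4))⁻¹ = (0 5 3)(1 4 8 2 7 6)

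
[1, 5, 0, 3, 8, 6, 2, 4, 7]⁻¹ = [2, 0, 6, 3, 7, 1, 5, 8, 4]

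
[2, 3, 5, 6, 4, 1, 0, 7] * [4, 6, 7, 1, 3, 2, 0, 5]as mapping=[0→7, 1→1, 2→2, 3→0, 4→3, 5→6, 6→4, 7→5]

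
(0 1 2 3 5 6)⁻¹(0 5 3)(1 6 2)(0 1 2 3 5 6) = (0 3 2)(1 6 5)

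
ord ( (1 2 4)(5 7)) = 6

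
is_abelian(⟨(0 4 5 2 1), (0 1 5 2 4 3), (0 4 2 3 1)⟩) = no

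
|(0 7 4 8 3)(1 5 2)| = 15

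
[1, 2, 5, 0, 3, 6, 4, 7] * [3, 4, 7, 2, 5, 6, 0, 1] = [4, 7, 6, 3, 2, 0, 5, 1]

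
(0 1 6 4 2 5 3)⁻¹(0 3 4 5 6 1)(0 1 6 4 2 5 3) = (0 2 3 4 6 1)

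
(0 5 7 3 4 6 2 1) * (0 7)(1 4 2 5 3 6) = (0 3 2 4 1 7 6 5)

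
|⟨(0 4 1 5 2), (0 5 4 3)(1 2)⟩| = 360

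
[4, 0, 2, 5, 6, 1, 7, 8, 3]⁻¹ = [1, 5, 2, 8, 0, 3, 4, 6, 7]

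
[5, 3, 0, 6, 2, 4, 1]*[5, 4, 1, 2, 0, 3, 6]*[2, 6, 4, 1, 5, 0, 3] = [1, 4, 0, 3, 6, 2, 5]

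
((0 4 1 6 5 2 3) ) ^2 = (0 1 5 3 4 6 2) 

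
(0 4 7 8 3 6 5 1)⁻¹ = (0 1 5 6 3 8 7 4)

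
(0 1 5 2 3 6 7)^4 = (0 3 1 6 5 7 2)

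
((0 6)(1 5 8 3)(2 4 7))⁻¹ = (0 6)(1 3 8 5)(2 7 4)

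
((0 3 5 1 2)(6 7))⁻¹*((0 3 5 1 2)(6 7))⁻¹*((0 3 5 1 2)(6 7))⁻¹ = (0 5 2 3 1)(6 7)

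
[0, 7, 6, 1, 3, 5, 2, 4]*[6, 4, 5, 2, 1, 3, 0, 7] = [6, 7, 0, 4, 2, 3, 5, 1]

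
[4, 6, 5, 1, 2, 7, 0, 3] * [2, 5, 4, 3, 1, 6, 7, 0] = [1, 7, 6, 5, 4, 0, 2, 3]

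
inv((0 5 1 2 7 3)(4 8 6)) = (0 3 7 2 1 5)(4 6 8)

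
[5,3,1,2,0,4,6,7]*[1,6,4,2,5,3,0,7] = [3,2,6,4,1,5,0,7]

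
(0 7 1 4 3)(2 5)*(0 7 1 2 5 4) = (0 1)(2 4 3 7)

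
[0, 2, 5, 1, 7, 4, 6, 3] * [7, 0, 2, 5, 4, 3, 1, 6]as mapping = [0→7, 1→2, 2→3, 3→0, 4→6, 5→4, 6→1, 7→5]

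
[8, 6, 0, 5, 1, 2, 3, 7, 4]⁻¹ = [2, 4, 5, 6, 8, 3, 1, 7, 0]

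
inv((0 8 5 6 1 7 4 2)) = (0 2 4 7 1 6 5 8)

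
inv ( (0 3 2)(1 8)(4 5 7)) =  (0 2 3)(1 8)(4 7 5)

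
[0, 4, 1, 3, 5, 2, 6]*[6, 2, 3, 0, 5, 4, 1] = [6, 5, 2, 0, 4, 3, 1]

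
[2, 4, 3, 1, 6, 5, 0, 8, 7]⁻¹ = [6, 3, 0, 2, 1, 5, 4, 8, 7]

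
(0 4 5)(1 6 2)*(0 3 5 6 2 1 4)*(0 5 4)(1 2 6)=(0 5 3 4 1 6 2)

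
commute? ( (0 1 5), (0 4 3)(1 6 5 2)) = no: (0 1 5) * (0 4 3)(1 6 5 2) = (0 6 5 4 3)(1 2), (0 4 3)(1 6 5 2) * (0 1 5) = (0 4 3 1 6)(2 5)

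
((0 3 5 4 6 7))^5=(0 7 6 4 5 3)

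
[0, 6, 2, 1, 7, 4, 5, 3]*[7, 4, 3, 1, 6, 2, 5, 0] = [7, 5, 3, 4, 0, 6, 2, 1]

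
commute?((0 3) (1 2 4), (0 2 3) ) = no:(0 3) (1 2 4)*(0 2 3) = (1 3 2 4), (0 2 3)*(0 3) (1 2 4) = (0 4 1 2) 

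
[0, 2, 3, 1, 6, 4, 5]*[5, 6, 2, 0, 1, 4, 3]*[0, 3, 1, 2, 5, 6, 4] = [6, 1, 0, 4, 2, 3, 5]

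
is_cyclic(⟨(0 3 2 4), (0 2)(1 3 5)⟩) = no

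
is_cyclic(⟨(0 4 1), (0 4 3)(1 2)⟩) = no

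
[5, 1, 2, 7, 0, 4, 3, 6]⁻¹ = [4, 1, 2, 6, 5, 0, 7, 3]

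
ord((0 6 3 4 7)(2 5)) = 10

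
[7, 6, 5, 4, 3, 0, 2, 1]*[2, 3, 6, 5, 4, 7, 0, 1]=[1, 0, 7, 4, 5, 2, 6, 3]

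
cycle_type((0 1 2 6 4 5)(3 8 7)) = 3.6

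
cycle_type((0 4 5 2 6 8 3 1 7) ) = 9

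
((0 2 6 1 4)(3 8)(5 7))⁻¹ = (0 4 1 6 2)(3 8)(5 7)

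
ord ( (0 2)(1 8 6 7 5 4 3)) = 14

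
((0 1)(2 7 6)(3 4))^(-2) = (2 7 6)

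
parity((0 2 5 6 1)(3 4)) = odd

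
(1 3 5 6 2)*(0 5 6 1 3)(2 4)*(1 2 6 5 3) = (0 3 5 2 1)(4 6)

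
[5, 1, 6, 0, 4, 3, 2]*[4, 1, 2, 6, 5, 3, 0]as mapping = [0→3, 1→1, 2→0, 3→4, 4→5, 5→6, 6→2]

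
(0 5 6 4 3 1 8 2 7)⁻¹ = (0 7 2 8 1 3 4 6 5)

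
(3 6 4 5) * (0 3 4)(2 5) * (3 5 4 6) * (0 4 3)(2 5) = (0 2 3)(4 5 6)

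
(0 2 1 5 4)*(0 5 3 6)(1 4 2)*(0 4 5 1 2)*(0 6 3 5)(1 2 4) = (0 4 2)(1 5 6)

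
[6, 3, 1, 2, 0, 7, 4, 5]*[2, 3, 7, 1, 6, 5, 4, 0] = [4, 1, 3, 7, 2, 0, 6, 5]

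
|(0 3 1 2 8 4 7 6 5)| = 9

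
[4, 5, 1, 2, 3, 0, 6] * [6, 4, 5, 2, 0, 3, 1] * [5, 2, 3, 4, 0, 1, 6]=[5, 4, 0, 1, 3, 6, 2] 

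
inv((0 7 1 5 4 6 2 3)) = (0 3 2 6 4 5 1 7)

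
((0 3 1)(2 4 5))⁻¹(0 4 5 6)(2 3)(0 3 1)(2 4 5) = (1 4)(2 6 3 5)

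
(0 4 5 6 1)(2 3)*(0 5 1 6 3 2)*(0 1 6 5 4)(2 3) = (1 4 6 5 2 3)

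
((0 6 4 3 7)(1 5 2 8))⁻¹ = (0 7 3 4 6)(1 8 2 5)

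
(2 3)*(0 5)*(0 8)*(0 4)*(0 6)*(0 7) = (0 5 8 4 6 7)(2 3)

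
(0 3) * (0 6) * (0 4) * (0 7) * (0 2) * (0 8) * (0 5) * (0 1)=(0 3 6 4 7 2 8 5 1)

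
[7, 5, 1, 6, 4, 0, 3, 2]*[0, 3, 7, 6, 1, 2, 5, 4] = [4, 2, 3, 5, 1, 0, 6, 7]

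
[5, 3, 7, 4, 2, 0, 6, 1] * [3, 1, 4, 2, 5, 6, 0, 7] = [6, 2, 7, 5, 4, 3, 0, 1]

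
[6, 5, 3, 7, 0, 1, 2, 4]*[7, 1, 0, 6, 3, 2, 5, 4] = [5, 2, 6, 4, 7, 1, 0, 3]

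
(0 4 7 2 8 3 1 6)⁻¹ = (0 6 1 3 8 2 7 4)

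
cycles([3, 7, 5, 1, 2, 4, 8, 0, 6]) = (0 3 1 7)(2 5 4)(6 8)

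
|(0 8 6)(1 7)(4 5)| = 6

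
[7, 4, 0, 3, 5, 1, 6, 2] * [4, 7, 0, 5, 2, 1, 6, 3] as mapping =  [0→3, 1→2, 2→4, 3→5, 4→1, 5→7, 6→6, 7→0] 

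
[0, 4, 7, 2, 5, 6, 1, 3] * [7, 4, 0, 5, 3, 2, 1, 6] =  [7, 3, 6, 0, 2, 1, 4, 5]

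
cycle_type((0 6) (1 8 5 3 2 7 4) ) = 2.7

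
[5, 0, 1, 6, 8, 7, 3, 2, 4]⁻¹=[1, 2, 7, 6, 8, 0, 3, 5, 4]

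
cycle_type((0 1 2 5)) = 4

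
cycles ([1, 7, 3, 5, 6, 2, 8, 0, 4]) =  (0 1 7) (2 3 5) (4 6 8) 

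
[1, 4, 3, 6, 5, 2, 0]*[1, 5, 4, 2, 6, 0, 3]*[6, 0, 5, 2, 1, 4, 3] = [4, 3, 5, 2, 6, 1, 0]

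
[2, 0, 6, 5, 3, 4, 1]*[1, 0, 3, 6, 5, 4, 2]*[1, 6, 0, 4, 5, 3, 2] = [4, 6, 0, 5, 2, 3, 1]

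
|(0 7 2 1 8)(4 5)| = 10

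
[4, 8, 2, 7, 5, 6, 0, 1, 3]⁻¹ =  [6, 7, 2, 8, 0, 4, 5, 3, 1]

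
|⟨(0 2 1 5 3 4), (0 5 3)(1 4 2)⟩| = 120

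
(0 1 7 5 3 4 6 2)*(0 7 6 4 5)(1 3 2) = (0 3 5 2 7)(1 6)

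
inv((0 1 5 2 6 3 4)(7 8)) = (0 4 3 6 2 5 1)(7 8)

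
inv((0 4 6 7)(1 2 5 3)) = (0 7 6 4)(1 3 5 2)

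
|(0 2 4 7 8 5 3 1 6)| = 9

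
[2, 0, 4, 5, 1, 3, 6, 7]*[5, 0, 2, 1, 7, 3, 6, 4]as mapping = [0→2, 1→5, 2→7, 3→3, 4→0, 5→1, 6→6, 7→4]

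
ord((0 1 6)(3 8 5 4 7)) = 15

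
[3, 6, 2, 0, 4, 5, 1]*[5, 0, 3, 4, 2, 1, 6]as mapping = [0→4, 1→6, 2→3, 3→5, 4→2, 5→1, 6→0]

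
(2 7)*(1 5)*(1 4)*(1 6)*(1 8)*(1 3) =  (1 5 4 6 8 3)(2 7)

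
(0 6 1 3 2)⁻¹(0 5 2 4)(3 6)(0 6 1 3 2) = (0 4 6 5)(1 2)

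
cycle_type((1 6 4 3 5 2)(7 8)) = 2.6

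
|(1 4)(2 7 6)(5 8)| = 6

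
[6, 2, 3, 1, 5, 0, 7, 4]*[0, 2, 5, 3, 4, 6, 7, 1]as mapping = [0→7, 1→5, 2→3, 3→2, 4→6, 5→0, 6→1, 7→4]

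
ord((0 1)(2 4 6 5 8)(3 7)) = 10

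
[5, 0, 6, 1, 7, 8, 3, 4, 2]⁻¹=[1, 3, 8, 6, 7, 0, 2, 4, 5]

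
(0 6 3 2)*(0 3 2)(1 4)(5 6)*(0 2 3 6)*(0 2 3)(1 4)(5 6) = (0 6)(2 5)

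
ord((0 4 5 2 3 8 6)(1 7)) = 14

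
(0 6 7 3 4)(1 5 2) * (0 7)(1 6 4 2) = (0 4 7 3 2 6)(1 5)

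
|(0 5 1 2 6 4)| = 6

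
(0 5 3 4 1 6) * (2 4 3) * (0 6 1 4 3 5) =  (2 3 5)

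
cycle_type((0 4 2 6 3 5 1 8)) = 8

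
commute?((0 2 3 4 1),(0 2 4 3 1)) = no:(0 2 3 4 1) * (0 2 4 3 1) = (0 4)(1 2),(0 2 4 3 1) * (0 2 3 4 1) = (0 3)(1 2)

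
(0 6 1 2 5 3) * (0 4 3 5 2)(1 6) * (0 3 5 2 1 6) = (0 6)(1 3 4 5 2)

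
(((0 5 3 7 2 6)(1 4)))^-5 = (0 5 3 7 2 6)(1 4)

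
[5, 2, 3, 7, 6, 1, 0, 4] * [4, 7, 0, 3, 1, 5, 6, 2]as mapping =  [0→5, 1→0, 2→3, 3→2, 4→6, 5→7, 6→4, 7→1]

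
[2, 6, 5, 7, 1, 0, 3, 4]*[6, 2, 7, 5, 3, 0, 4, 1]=[7, 4, 0, 1, 2, 6, 5, 3]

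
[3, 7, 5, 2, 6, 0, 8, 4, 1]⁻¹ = [5, 8, 3, 0, 7, 2, 4, 1, 6]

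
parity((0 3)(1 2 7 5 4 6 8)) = odd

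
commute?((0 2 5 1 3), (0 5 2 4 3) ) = no:(0 2 5 1 3) * (0 5 2 4 3) = (0 4 3 5 1), (0 5 2 4 3) * (0 2 5 1 3) = (0 1 3 2 4) 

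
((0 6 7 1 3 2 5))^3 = (0 1 5 7 2 6 3)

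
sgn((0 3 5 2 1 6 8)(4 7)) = -1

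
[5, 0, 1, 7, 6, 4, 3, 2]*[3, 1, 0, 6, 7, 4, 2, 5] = [4, 3, 1, 5, 2, 7, 6, 0]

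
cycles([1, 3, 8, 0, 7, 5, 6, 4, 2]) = (0 1 3)(2 8)(4 7)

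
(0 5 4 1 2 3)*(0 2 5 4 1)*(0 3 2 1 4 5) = (0 5 4 3 1)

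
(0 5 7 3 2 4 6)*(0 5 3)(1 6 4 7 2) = (0 3 1 6 5 2 7)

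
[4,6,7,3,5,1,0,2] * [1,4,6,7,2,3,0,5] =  [2,0,5,7,3,4,1,6]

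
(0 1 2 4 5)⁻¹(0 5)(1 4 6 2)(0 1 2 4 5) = (0 1)(2 5 6 4)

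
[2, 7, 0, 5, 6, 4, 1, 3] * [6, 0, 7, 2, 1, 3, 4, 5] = [7, 5, 6, 3, 4, 1, 0, 2]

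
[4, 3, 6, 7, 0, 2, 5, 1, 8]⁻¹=[4, 7, 5, 1, 0, 6, 2, 3, 8]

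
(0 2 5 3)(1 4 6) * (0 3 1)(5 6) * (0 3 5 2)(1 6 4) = (2 4)(3 5 6)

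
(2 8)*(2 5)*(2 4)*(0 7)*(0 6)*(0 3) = (0 7 6 3)(2 8 5 4)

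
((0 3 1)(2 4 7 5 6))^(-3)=(2 7 6 4 5)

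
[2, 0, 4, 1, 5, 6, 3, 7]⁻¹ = [1, 3, 0, 6, 2, 4, 5, 7]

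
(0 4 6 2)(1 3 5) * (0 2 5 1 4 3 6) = (0 3 1 6 5 4)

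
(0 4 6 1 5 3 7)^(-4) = (0 1 7 6 3 4 5)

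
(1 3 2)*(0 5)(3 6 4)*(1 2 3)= (0 5)(1 6 4)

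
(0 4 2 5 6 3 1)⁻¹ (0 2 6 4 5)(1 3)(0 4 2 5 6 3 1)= (0 1)(2 6 4 5 3)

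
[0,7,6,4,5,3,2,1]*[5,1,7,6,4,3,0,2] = [5,2,0,4,3,6,7,1]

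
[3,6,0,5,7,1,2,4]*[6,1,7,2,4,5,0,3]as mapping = [0→2,1→0,2→6,3→5,4→3,5→1,6→7,7→4]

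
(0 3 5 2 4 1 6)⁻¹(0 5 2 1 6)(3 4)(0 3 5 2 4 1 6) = (0 3 2 4 6)(1 5)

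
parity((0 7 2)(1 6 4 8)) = odd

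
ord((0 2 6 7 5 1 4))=7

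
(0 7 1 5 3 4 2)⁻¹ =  (0 2 4 3 5 1 7)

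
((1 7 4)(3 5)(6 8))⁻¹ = (1 4 7)(3 5)(6 8)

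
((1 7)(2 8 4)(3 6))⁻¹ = (1 7)(2 4 8)(3 6)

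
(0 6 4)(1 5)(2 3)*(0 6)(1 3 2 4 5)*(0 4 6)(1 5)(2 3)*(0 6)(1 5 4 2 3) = (0 2 1 4 6 5 3)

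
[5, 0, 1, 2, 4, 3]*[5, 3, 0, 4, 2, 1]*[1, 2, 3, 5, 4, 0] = [2, 0, 5, 1, 3, 4]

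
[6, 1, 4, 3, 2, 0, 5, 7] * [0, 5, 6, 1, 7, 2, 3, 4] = [3, 5, 7, 1, 6, 0, 2, 4]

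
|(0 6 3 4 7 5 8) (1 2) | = 14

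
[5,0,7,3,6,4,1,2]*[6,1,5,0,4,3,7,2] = [3,6,2,0,7,4,1,5]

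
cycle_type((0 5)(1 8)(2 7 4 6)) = 2^2.4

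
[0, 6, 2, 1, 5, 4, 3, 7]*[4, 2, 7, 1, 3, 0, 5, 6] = [4, 5, 7, 2, 0, 3, 1, 6] 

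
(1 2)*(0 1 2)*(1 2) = (0 2 1)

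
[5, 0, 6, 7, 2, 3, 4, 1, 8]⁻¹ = [1, 7, 4, 5, 6, 0, 2, 3, 8]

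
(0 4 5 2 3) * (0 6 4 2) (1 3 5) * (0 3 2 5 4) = (0 5 3 6) (1 2 4) 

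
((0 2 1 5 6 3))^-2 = (0 6 1)(2 3 5)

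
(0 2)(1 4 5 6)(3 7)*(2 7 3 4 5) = (0 7 4 2)(1 5 6)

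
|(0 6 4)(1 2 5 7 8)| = 15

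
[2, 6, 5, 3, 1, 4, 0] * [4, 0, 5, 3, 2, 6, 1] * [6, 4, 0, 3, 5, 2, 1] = [2, 4, 1, 3, 6, 0, 5]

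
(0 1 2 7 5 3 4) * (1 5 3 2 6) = (0 5 2 7 3 4)(1 6)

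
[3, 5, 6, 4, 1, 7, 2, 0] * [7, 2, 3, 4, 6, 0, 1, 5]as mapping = [0→4, 1→0, 2→1, 3→6, 4→2, 5→5, 6→3, 7→7]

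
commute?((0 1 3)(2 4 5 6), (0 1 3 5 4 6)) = no:(0 1 3)(2 4 5 6)*(0 1 3 5 4 6) = (0 3 1 5)(2 6), (0 1 3 5 4 6)*(0 1 3)(2 4 5 6) = (0 3 6 1)(2 4)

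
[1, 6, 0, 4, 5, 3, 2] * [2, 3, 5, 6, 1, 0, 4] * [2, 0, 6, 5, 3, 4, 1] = [5, 3, 6, 0, 2, 1, 4]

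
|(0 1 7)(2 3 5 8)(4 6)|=12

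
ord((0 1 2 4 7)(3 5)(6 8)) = 10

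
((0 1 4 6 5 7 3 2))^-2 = (0 3 5 4)(1 2 7 6)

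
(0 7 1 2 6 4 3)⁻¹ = (0 3 4 6 2 1 7)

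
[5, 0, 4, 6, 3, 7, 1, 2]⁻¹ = [1, 6, 7, 4, 2, 0, 3, 5]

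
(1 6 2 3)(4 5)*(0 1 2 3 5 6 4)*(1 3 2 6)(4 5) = (0 3 6 2 4 1 5)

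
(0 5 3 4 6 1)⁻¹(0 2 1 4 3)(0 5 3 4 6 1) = (0 6 4 5 2)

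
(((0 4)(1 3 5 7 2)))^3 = (0 4)(1 7 3 2 5)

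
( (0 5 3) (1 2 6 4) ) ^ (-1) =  (0 3 5) (1 4 6 2) 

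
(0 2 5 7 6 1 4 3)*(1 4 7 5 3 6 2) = (0 1 7 2 3)(4 6)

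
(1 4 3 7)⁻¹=(1 7 3 4)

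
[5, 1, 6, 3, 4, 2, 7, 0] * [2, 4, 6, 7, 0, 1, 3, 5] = [1, 4, 3, 7, 0, 6, 5, 2]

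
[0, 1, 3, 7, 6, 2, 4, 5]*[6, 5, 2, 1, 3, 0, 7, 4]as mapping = [0→6, 1→5, 2→1, 3→4, 4→7, 5→2, 6→3, 7→0]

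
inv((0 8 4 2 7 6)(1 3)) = (0 6 7 2 4 8)(1 3)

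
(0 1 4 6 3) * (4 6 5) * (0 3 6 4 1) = (1 4 5)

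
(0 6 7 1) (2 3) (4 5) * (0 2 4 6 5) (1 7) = (0 5 6 1 2 3 4) 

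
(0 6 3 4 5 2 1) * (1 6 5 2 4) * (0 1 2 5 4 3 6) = (0 4 5 3 2)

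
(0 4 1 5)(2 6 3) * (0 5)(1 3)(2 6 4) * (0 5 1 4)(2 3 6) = (0 3 2)(1 5)(4 6)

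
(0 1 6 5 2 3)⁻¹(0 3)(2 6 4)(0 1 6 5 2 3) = (0 1)(3 5 4)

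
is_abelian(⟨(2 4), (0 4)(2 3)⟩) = no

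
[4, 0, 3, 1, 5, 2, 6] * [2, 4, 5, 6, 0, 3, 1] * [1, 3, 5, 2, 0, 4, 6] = [1, 5, 6, 0, 2, 4, 3]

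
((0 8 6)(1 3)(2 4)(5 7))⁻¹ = (0 6 8)(1 3)(2 4)(5 7)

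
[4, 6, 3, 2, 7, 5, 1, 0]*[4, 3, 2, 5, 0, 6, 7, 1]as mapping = [0→0, 1→7, 2→5, 3→2, 4→1, 5→6, 6→3, 7→4]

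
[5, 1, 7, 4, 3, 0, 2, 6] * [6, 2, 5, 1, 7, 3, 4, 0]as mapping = [0→3, 1→2, 2→0, 3→7, 4→1, 5→6, 6→5, 7→4]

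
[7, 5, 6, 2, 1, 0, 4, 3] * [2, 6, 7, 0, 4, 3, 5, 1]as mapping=[0→1, 1→3, 2→5, 3→7, 4→6, 5→2, 6→4, 7→0]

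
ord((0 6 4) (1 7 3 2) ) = 12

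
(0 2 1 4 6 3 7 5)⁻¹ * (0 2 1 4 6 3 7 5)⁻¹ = (0 7 6 1)(2 5 3 4)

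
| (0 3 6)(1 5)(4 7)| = 6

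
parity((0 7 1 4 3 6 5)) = even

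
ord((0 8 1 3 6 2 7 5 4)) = 9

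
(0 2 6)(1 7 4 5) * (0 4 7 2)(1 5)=(1 2 6 4)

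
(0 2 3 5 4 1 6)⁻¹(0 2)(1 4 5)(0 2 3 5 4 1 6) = (1 4 6)(2 3)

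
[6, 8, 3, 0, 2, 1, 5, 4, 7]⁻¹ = [3, 5, 4, 2, 7, 6, 0, 8, 1]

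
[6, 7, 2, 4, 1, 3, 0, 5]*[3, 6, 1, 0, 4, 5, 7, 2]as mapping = [0→7, 1→2, 2→1, 3→4, 4→6, 5→0, 6→3, 7→5]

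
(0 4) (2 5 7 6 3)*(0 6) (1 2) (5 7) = (0 4 6 3 1 2 7) 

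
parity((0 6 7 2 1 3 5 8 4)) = even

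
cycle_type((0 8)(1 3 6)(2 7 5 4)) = 2.3.4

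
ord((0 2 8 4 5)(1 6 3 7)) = 20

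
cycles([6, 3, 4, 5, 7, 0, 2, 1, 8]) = (0 6 2 4 7 1 3 5)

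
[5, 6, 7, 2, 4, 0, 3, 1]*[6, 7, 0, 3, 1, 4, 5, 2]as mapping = [0→4, 1→5, 2→2, 3→0, 4→1, 5→6, 6→3, 7→7]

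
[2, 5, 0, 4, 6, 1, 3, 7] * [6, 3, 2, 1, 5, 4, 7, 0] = [2, 4, 6, 5, 7, 3, 1, 0]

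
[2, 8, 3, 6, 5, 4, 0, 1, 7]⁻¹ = [6, 7, 0, 2, 5, 4, 3, 8, 1]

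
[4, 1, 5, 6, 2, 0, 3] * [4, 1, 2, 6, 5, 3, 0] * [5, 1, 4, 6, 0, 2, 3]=[2, 1, 6, 5, 4, 0, 3]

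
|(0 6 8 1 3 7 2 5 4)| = 9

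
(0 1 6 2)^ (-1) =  (0 2 6 1)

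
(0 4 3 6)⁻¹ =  (0 6 3 4)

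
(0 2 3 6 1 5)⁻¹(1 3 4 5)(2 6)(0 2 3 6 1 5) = (0 5 6 4)(1 3)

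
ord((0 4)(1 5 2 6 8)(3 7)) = 10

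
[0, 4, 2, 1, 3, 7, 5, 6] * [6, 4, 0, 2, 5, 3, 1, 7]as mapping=[0→6, 1→5, 2→0, 3→4, 4→2, 5→7, 6→3, 7→1]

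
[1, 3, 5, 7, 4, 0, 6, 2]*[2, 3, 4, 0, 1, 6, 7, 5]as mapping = [0→3, 1→0, 2→6, 3→5, 4→1, 5→2, 6→7, 7→4]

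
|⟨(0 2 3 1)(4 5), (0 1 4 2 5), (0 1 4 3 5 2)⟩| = 720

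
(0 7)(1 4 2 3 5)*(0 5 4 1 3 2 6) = (0 7 5 3 4 6)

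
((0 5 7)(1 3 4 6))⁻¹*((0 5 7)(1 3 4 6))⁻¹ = (0 5 7)(1 4)(3 6)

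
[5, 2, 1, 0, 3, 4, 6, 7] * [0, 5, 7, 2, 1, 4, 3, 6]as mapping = [0→4, 1→7, 2→5, 3→0, 4→2, 5→1, 6→3, 7→6]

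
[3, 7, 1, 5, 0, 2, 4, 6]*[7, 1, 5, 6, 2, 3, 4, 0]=[6, 0, 1, 3, 7, 5, 2, 4]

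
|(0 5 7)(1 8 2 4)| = 12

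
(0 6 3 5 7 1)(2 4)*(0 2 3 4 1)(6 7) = (0 7)(1 2)(3 5 6 4)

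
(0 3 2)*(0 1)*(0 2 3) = (1 2)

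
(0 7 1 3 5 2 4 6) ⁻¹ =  (0 6 4 2 5 3 1 7) 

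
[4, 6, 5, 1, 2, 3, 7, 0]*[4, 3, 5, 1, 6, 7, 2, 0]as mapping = [0→6, 1→2, 2→7, 3→3, 4→5, 5→1, 6→0, 7→4]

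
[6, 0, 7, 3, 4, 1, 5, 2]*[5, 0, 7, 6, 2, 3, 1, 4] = [1, 5, 4, 6, 2, 0, 3, 7]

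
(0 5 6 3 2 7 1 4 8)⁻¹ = (0 8 4 1 7 2 3 6 5)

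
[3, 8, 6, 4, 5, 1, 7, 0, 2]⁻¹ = [7, 5, 8, 0, 3, 4, 2, 6, 1]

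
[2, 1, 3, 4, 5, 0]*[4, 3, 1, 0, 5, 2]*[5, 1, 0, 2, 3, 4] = [1, 2, 5, 4, 0, 3]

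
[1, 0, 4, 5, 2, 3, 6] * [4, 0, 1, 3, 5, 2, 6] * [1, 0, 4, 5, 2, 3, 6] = [1, 2, 3, 4, 0, 5, 6]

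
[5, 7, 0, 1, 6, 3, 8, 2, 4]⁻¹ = [2, 3, 7, 5, 8, 0, 4, 1, 6]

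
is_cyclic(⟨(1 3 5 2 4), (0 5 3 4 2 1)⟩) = no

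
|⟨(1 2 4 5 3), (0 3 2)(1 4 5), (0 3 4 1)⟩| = 720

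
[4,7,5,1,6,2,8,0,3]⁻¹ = [7,3,5,8,0,2,4,1,6]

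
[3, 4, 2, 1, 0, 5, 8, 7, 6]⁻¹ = [4, 3, 2, 0, 1, 5, 8, 7, 6]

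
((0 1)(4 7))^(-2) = ()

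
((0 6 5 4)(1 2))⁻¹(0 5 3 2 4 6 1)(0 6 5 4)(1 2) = (0 5 2 6 4 3 1)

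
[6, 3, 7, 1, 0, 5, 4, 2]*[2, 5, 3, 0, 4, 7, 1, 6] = [1, 0, 6, 5, 2, 7, 4, 3] 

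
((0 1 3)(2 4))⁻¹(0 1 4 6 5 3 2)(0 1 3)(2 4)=(0 4 1 3 2 6 5)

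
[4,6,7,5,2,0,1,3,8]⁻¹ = [5,6,4,7,0,3,1,2,8]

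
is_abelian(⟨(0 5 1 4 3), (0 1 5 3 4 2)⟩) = no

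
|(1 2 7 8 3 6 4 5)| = 8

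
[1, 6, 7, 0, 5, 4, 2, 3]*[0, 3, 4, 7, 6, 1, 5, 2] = [3, 5, 2, 0, 1, 6, 4, 7]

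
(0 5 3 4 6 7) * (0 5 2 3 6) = (0 2 3 4)(5 6 7)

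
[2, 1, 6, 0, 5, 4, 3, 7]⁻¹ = [3, 1, 0, 6, 5, 4, 2, 7]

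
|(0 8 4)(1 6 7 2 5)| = 15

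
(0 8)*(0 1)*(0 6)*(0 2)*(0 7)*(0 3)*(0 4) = (0 8 1 6 2 7 3 4)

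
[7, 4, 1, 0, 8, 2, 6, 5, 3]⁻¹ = [3, 2, 5, 8, 1, 7, 6, 0, 4]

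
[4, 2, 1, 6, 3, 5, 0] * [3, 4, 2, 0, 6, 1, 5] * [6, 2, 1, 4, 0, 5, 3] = [3, 1, 0, 5, 6, 2, 4]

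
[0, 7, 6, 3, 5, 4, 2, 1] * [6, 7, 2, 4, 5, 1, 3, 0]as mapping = [0→6, 1→0, 2→3, 3→4, 4→1, 5→5, 6→2, 7→7]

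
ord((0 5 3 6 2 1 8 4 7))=9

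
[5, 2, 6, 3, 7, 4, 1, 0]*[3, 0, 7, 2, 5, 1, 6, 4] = [1, 7, 6, 2, 4, 5, 0, 3]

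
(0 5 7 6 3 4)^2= (0 7 3)(4 5 6)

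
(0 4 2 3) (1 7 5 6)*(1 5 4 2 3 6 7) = (0 2 6 5 7 4 3) 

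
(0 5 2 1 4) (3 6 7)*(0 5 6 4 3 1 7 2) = (0 6 2 7 1 3 4 5) 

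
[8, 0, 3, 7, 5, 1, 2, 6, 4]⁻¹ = [1, 5, 6, 2, 8, 4, 7, 3, 0]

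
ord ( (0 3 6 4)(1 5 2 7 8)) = 20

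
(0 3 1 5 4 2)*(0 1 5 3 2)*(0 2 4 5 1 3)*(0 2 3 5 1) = (0 4 3)(1 2 5)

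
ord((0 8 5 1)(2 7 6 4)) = 4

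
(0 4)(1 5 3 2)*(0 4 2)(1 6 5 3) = (0 2 6 5 1 3)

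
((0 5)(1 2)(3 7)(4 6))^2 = ()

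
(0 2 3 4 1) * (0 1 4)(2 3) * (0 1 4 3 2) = (0 2)(1 4 3)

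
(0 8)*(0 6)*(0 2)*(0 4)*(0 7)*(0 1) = (0 8 6 2 4 7 1)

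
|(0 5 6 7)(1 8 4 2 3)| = 20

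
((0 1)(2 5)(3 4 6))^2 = (3 6 4)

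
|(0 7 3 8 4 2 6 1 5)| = 9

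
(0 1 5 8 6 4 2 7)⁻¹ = (0 7 2 4 6 8 5 1)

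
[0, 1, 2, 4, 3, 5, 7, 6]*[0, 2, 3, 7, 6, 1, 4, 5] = [0, 2, 3, 6, 7, 1, 5, 4]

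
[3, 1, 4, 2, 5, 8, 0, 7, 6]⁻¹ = [6, 1, 3, 0, 2, 4, 8, 7, 5]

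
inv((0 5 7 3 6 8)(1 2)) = (0 8 6 3 7 5)(1 2)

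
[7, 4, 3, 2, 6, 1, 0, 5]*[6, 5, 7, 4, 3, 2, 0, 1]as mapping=[0→1, 1→3, 2→4, 3→7, 4→0, 5→5, 6→6, 7→2]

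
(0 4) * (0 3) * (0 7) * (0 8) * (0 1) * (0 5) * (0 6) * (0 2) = (0 4 3 7 8 1 5 6 2)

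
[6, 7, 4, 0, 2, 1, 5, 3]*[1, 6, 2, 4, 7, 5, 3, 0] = [3, 0, 7, 1, 2, 6, 5, 4]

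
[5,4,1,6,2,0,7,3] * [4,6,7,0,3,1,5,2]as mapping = [0→1,1→3,2→6,3→5,4→7,5→4,6→2,7→0]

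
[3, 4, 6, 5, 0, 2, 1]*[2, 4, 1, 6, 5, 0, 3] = [6, 5, 3, 0, 2, 1, 4]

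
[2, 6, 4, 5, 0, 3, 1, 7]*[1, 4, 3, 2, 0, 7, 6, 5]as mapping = [0→3, 1→6, 2→0, 3→7, 4→1, 5→2, 6→4, 7→5]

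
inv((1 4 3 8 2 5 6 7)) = (1 7 6 5 2 8 3 4)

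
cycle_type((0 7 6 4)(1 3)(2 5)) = 2^2.4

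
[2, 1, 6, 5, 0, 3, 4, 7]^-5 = [4, 1, 0, 5, 6, 3, 2, 7]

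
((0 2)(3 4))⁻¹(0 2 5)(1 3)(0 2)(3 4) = (0 5 2)(1 4)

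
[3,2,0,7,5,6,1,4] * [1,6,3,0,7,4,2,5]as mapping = [0→0,1→3,2→1,3→5,4→4,5→2,6→6,7→7]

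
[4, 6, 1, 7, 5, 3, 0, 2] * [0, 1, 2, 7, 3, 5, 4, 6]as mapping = [0→3, 1→4, 2→1, 3→6, 4→5, 5→7, 6→0, 7→2]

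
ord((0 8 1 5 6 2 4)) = 7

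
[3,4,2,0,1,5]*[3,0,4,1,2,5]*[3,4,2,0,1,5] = [4,2,1,0,3,5]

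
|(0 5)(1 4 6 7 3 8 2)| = 14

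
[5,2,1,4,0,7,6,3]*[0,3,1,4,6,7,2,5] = [7,1,3,6,0,5,2,4] 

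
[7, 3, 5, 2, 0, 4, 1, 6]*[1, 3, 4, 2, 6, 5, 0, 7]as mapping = [0→7, 1→2, 2→5, 3→4, 4→1, 5→6, 6→3, 7→0]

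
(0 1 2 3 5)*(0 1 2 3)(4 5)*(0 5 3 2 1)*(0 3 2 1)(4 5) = (2 4)(3 5)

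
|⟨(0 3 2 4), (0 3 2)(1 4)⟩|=120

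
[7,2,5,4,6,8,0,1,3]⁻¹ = [6,7,1,8,3,2,4,0,5]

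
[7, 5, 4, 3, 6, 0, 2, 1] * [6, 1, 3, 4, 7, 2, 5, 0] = [0, 2, 7, 4, 5, 6, 3, 1]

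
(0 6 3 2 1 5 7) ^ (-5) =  (0 3 1 7 6 2 5) 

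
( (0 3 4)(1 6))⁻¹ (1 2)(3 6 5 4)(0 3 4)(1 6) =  (0 4 1 5)(2 6)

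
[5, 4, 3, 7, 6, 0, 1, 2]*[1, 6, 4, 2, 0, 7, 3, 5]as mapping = [0→7, 1→0, 2→2, 3→5, 4→3, 5→1, 6→6, 7→4]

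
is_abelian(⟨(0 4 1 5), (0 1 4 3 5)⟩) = no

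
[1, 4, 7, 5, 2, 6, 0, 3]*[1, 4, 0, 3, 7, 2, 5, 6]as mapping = [0→4, 1→7, 2→6, 3→2, 4→0, 5→5, 6→1, 7→3]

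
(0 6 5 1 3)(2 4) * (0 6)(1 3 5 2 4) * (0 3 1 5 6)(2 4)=(0 3)(1 6 4 2 5)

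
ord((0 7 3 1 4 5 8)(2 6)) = 14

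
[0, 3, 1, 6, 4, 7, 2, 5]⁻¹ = [0, 2, 6, 1, 4, 7, 3, 5]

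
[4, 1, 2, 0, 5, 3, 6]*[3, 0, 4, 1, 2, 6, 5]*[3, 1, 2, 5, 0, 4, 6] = [2, 3, 0, 5, 6, 1, 4]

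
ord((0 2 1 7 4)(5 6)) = 10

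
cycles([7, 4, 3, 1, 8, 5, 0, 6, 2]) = (0 7 6) (1 4 8 2 3) 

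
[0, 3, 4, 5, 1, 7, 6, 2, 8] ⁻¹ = [0, 4, 7, 1, 2, 3, 6, 5, 8] 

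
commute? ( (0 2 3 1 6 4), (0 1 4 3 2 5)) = no: (0 2 3 1 6 4) * (0 1 4 3 2 5) = (0 5)(1 6 3 4), (0 1 4 3 2 5) * (0 2 3 1 6 4) = (0 6 4 1)(2 5)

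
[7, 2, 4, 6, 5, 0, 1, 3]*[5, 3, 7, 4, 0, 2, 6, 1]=[1, 7, 0, 6, 2, 5, 3, 4]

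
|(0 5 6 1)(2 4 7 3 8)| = 20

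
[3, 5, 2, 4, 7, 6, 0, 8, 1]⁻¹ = [6, 8, 2, 0, 3, 1, 5, 4, 7]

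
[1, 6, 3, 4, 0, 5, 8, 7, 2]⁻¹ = [4, 0, 8, 2, 3, 5, 1, 7, 6]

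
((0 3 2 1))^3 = (0 1 2 3)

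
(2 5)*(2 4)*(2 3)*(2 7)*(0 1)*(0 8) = (0 1 8)(2 5 4 3 7)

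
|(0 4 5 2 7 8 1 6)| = 8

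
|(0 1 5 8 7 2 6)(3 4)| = 14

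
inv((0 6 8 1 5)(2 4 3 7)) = (0 5 1 8 6)(2 7 3 4)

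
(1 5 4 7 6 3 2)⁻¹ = (1 2 3 6 7 4 5)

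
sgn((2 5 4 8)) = -1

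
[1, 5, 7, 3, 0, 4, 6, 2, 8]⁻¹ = [4, 0, 7, 3, 5, 1, 6, 2, 8]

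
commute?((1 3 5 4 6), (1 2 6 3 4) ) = no:(1 3 5 4 6)*(1 2 6 3 4) = (1 4 3 5) (2 6), (1 2 6 3 4)*(1 3 5 4 6) = (1 2) (3 6 5 4) 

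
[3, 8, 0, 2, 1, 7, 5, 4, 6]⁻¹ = [2, 4, 3, 0, 7, 6, 8, 5, 1]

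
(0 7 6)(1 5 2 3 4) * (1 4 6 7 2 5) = (0 2 3 6)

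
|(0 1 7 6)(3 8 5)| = 12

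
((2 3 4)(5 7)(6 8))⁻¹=(2 4 3)(5 7)(6 8)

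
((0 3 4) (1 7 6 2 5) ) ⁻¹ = (0 4 3) (1 5 2 6 7) 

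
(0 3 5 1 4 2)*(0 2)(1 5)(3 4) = (0 4)(1 3)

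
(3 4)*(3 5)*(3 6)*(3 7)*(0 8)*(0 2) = (0 8 2)(3 4 5 6 7)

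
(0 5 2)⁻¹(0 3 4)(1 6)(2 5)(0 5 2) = (0 2)(1 6)(3 4 5)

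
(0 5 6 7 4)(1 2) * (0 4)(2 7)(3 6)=(0 5 3 6 2 1 7)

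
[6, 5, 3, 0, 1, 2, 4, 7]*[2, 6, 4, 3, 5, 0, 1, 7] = [1, 0, 3, 2, 6, 4, 5, 7]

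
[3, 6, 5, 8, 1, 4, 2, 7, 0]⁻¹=[8, 4, 6, 0, 5, 2, 1, 7, 3]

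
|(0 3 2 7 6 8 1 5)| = 8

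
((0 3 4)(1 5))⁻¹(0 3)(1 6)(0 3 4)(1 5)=(3 4)(5 6)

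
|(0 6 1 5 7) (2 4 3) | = 15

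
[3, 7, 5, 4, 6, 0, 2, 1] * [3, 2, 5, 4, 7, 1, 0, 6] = [4, 6, 1, 7, 0, 3, 5, 2]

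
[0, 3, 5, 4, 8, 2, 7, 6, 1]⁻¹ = [0, 8, 5, 1, 3, 2, 7, 6, 4]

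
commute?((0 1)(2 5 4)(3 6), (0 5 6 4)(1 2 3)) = no:(0 1)(2 5 4)(3 6)*(0 5 6 4)(1 2 3) = (0 2 6 1 5)(3 4), (0 5 6 4)(1 2 3)*(0 1)(2 5 4)(3 6) = (0 4 1 5 3)(2 6)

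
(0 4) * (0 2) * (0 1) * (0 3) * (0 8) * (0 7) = (0 4 2 1 3 8 7)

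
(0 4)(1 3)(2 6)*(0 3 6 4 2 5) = (0 2 4 3 1 6 5)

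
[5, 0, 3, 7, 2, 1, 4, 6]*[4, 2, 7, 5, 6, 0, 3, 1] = [0, 4, 5, 1, 7, 2, 6, 3]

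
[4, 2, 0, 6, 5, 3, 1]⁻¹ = [2, 6, 1, 5, 0, 4, 3]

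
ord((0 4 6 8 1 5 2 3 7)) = 9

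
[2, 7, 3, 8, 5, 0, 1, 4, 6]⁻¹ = [5, 6, 0, 2, 7, 4, 8, 1, 3]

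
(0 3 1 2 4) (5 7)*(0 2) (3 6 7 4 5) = (0 6 7 3 1) (2 5 4) 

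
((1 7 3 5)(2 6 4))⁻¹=(1 5 3 7)(2 4 6)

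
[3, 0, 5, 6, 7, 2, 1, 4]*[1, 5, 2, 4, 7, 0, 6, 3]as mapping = [0→4, 1→1, 2→0, 3→6, 4→3, 5→2, 6→5, 7→7]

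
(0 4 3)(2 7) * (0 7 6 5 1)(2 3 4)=(0 2 6 5 1)(3 7)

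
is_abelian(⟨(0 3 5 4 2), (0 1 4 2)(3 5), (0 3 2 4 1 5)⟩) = no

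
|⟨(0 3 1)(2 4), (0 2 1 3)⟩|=120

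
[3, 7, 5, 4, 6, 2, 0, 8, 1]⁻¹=[6, 8, 5, 0, 3, 2, 4, 1, 7]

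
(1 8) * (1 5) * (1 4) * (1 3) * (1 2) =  (1 8 5 4 3 2)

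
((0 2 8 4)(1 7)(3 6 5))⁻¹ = (0 4 8 2)(1 7)(3 5 6)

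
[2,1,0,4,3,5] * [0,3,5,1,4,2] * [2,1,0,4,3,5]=[5,4,2,3,1,0]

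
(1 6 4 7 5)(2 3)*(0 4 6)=(0 4 7 5 1)(2 3)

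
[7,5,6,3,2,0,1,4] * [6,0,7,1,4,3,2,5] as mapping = [0→5,1→3,2→2,3→1,4→7,5→6,6→0,7→4] 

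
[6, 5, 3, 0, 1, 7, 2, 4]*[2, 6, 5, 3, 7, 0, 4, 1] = [4, 0, 3, 2, 6, 1, 5, 7]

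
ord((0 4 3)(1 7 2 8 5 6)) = 6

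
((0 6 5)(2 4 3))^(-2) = (0 6 5)(2 4 3)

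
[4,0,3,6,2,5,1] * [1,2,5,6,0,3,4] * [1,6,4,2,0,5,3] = [1,6,3,0,5,2,4]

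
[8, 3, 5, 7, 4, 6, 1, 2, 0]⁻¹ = [8, 6, 7, 1, 4, 2, 5, 3, 0]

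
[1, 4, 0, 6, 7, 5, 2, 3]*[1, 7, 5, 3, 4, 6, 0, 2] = [7, 4, 1, 0, 2, 6, 5, 3]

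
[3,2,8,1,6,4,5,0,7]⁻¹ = [7,3,1,0,5,6,4,8,2]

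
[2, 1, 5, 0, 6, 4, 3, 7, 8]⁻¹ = [3, 1, 0, 6, 5, 2, 4, 7, 8]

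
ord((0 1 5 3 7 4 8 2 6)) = 9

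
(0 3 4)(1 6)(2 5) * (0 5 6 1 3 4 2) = (0 4 5)(2 6 3)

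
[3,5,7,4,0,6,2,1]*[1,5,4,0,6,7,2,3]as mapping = [0→0,1→7,2→3,3→6,4→1,5→2,6→4,7→5]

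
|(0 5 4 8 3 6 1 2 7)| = 9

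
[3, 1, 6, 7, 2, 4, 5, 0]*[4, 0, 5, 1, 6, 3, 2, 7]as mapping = [0→1, 1→0, 2→2, 3→7, 4→5, 5→6, 6→3, 7→4]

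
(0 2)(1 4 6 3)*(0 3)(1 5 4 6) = (0 2 3 5 4 1 6)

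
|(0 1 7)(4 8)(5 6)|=6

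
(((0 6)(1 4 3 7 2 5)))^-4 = (1 3 2)(4 7 5)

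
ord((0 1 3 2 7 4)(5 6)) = 6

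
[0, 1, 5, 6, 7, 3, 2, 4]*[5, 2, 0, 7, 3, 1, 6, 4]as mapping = [0→5, 1→2, 2→1, 3→6, 4→4, 5→7, 6→0, 7→3]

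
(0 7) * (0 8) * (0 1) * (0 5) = (0 7 8 1 5)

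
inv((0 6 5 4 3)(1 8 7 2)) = (0 3 4 5 6)(1 2 7 8)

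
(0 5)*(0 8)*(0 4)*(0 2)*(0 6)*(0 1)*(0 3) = (0 5 8 4 2 6 1 3)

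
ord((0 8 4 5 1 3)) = 6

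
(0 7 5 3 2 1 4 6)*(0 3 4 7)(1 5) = (1 7)(2 5 4 6 3)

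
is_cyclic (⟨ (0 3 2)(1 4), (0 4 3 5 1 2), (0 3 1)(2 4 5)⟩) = no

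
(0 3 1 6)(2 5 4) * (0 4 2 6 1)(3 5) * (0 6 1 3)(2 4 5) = (0 2)(1 3 6 5 4)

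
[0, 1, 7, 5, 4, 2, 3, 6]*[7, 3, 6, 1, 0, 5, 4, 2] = [7, 3, 2, 5, 0, 6, 1, 4]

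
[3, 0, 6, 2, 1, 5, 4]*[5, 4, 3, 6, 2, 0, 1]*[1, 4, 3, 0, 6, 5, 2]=[2, 5, 4, 0, 6, 1, 3]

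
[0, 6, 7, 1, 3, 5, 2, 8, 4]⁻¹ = [0, 3, 6, 4, 8, 5, 1, 2, 7]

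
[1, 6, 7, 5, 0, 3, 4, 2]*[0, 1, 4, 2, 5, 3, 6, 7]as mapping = [0→1, 1→6, 2→7, 3→3, 4→0, 5→2, 6→5, 7→4]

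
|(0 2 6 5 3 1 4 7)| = 8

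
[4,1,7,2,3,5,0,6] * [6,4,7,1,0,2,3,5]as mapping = [0→0,1→4,2→5,3→7,4→1,5→2,6→6,7→3]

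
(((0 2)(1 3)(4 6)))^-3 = (0 2)(1 3)(4 6)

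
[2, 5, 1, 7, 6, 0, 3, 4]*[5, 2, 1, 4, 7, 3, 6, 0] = [1, 3, 2, 0, 6, 5, 4, 7]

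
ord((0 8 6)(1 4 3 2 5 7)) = 6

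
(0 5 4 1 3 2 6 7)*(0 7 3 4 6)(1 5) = (0 1 4 5 6 3 2)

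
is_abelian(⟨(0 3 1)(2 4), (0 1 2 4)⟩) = no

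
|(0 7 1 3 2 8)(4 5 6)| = 6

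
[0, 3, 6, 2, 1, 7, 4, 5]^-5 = [0, 1, 2, 3, 4, 7, 6, 5]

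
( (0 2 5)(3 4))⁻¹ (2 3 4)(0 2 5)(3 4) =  (3 5 4)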